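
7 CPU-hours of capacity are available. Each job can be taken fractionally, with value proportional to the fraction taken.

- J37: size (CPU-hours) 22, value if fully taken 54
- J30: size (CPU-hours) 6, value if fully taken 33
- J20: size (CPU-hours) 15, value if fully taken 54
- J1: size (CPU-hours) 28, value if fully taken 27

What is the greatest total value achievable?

36.6

Best value per unit of size first: J30 33/6≈5.5, J20 54/15≈3.6, J37 54/22≈2.45, J1 27/28≈0.964.
Take all of J30 (6 CPU-hours, value 33) ; 1 CPU-hours left.
Only 1 CPU-hours remain; take 1/15 of J20 for value 54×1/15 = 3.6.
Total value = 36.6.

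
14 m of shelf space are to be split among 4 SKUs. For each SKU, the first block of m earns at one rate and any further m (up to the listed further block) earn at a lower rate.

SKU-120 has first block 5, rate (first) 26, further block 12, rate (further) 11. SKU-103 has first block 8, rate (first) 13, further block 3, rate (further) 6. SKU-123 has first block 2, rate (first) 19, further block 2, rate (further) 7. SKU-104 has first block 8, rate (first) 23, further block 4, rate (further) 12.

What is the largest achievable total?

Treat each block as its own option and order by rate: SKU-120/tier1 26 > SKU-104/tier1 23 > SKU-123/tier1 19 > SKU-103/tier1 13 > SKU-104/tier2 12 > SKU-120/tier2 11 > SKU-123/tier2 7 > SKU-103/tier2 6.
Fill SKU-120 tier1 block (5 at 26) → 9 left.
Fill SKU-104 tier1 block (8 at 23) → 1 left.
1 remain; put them into SKU-123 tier1 at 19.
Total = 26×5 + 23×8 + 19×1 = 333.

333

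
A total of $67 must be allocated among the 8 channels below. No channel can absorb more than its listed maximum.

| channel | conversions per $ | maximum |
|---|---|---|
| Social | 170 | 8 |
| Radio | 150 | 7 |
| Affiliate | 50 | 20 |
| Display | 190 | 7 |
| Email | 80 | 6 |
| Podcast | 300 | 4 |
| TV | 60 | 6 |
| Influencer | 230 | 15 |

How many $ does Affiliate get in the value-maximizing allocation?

14

Rank by conversions per $: Podcast 300 > Influencer 230 > Display 190 > Social 170 > Radio 150 > Email 80 > TV 60 > Affiliate 50.
Podcast takes 4 to reach its cap of 4 → 63 left.
Influencer: +15 to 15 (cap) → 48 left.
Display: +7 to 7 (cap) → 41 left.
Social takes 8 to reach its cap of 8 → 33 left.
Radio takes 7 to reach its cap of 7 → 26 left.
Give Email 6 to hit its cap of 6 → 20 left.
TV: +6 to 6 (cap) → 14 left.
Affiliate: +14 (room for 20) → 14. Pool exhausted.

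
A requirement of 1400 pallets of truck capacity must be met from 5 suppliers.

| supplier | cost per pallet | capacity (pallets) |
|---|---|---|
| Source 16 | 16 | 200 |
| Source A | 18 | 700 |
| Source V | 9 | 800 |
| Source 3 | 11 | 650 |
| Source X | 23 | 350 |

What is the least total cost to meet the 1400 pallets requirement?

13800

Use suppliers in increasing cost order.
Source V (9): use full 800 — 600 pallets to go.
Take 600 from Source 3 at 11 to finish.
Source 16, Source A, Source X: unused.
Cost = 800×9 + 600×11 = 13800.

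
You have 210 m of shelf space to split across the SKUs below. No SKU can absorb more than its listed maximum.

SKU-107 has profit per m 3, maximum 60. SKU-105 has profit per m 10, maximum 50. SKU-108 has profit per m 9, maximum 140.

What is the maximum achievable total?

1820

Highest profit per m first: SKU-105 10 > SKU-108 9 > SKU-107 3.
Give SKU-105 50 to hit its cap of 50 — 160 left.
SKU-108 takes 140 to reach its cap of 140 — 20 left.
Only 20 left; SKU-107 takes them to reach 20.
Total = 3×20 + 10×50 + 9×140 = 1820.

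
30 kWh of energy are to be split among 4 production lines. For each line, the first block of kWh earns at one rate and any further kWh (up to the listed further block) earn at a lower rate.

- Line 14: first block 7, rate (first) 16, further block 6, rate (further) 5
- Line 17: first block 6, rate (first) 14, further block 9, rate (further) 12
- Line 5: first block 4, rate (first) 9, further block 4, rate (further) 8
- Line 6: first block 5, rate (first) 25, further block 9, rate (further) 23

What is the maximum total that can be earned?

Treat each block as its own option and order by rate: Line 6/first 25 > Line 6/second 23 > Line 14/first 16 > Line 17/first 14 > Line 17/second 12 > Line 5/first 9 > Line 5/second 8 > Line 14/second 5.
Fill Line 6 first block (5 at 25) → 25 left.
Fill Line 6 second block (9 at 23) → 16 left.
Fill Line 14 first block (7 at 16) → 9 left.
Line 17 first at 14: fill all 6 → 3 left.
3 remain; put them into Line 17 second at 12.
Total = 25×5 + 23×9 + 16×7 + 14×6 + 12×3 = 564.

564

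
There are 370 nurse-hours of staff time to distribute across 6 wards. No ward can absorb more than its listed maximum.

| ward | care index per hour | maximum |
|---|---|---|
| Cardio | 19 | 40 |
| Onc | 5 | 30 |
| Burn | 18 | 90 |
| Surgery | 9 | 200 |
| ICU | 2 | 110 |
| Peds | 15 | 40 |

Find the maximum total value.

4780

Highest care index per hour first: Cardio 19 > Burn 18 > Peds 15 > Surgery 9 > Onc 5 > ICU 2.
Cardio takes 40 to reach its cap of 40 → 330 left.
Burn: +90 to 90 (cap) → 240 left.
Give Peds 40 to hit its cap of 40 → 200 left.
Surgery: +200 to 200 (cap) → 0 left.
Total = 19×40 + 18×90 + 9×200 + 15×40 = 4780.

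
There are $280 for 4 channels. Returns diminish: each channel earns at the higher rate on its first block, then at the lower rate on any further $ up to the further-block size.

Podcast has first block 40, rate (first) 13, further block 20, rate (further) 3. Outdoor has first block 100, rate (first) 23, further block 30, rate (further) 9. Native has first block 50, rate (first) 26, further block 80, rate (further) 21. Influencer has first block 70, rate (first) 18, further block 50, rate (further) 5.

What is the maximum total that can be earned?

Rank every tier by rate: Native/first 26 > Outdoor/first 23 > Native/second 21 > Influencer/first 18 > Podcast/first 13 > Outdoor/second 9 > Influencer/second 5 > Podcast/second 3.
Native first at 26: fill all 50 ; 230 left.
Outdoor/first (23): +100 ; 130 left.
Fill Native second block (80 at 21) ; 50 left.
50 remain; put them into Influencer first at 18.
Total = 26×50 + 23×100 + 21×80 + 18×50 = 6180.

6180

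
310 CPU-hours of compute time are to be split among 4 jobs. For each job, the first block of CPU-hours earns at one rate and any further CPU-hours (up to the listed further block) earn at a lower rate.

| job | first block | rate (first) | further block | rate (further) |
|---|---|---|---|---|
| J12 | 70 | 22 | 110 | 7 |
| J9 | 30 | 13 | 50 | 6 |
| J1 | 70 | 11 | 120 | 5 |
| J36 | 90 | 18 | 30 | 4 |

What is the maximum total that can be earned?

Treat each block as its own option and order by rate: J12/T1 22 > J36/T1 18 > J9/T1 13 > J1/T1 11 > J12/T2 7 > J9/T2 6 > J1/T2 5 > J36/T2 4.
Fill J12 T1 block (70 at 22) — 240 left.
Fill J36 T1 block (90 at 18) — 150 left.
J9/T1 (13): +30 — 120 left.
J1 T1 at 11: fill all 70 — 50 left.
J12/T2: +50 of 110 at 7; pool empty.
Total = 22×70 + 18×90 + 13×30 + 11×70 + 7×50 = 4670.

4670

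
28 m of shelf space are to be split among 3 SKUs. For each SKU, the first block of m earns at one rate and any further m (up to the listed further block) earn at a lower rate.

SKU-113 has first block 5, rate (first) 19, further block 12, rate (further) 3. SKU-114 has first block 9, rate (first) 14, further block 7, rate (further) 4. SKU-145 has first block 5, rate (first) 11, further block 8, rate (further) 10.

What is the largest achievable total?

360

Order all 6 blocks by rate: SKU-113/tier1 19 > SKU-114/tier1 14 > SKU-145/tier1 11 > SKU-145/tier2 10 > SKU-114/tier2 4 > SKU-113/tier2 3.
Fill SKU-113 tier1 block (5 at 19) — 23 left.
SKU-114/tier1 (14): +9 — 14 left.
Fill SKU-145 tier1 block (5 at 11) — 9 left.
SKU-145 tier2 at 10: fill all 8 — 1 left.
SKU-114/tier2: +1 of 7 at 4; pool empty.
Total = 19×5 + 14×9 + 11×5 + 10×8 + 4×1 = 360.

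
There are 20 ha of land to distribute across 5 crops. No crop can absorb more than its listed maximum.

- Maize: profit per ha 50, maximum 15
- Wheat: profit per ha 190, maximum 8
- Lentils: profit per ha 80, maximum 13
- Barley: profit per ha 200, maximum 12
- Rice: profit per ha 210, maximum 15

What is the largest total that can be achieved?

4150

Highest profit per ha first: Rice 210 > Barley 200 > Wheat 190 > Lentils 80 > Maize 50.
Rice takes 15 to reach its cap of 15 → 5 left.
Barley has room for 12 but only 5 remain, so it gets 5.
Total = 200×5 + 210×15 = 4150.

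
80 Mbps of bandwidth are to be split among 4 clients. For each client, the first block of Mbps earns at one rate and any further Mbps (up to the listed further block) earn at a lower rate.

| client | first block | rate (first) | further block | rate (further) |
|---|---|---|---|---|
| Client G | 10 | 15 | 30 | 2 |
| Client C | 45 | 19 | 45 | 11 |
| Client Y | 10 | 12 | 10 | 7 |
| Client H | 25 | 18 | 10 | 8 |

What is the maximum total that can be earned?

1455

Treat each block as its own option and order by rate: Client C/first 19 > Client H/first 18 > Client G/first 15 > Client Y/first 12 > Client C/second 11 > Client H/second 8 > Client Y/second 7 > Client G/second 2.
Client C first at 19: fill all 45 → 35 left.
Client H/first (18): +25 → 10 left.
Client G first at 15: fill all 10 → 0 left.
Total = 19×45 + 18×25 + 15×10 = 1455.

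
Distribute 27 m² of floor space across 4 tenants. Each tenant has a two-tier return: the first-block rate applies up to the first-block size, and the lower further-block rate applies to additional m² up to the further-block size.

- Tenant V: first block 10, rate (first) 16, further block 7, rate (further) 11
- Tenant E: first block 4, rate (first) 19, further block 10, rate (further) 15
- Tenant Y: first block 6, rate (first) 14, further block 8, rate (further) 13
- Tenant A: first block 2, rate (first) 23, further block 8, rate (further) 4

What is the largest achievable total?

Order all 8 blocks by rate: Tenant A/tier1 23 > Tenant E/tier1 19 > Tenant V/tier1 16 > Tenant E/tier2 15 > Tenant Y/tier1 14 > Tenant Y/tier2 13 > Tenant V/tier2 11 > Tenant A/tier2 4.
Fill Tenant A tier1 block (2 at 23) → 25 left.
Tenant E/tier1 (19): +4 → 21 left.
Tenant V tier1 at 16: fill all 10 → 11 left.
Tenant E tier2 at 15: fill all 10 → 1 left.
Tenant Y tier1 at 14: only 1 left, fill 1.
Total = 23×2 + 19×4 + 16×10 + 15×10 + 14×1 = 446.

446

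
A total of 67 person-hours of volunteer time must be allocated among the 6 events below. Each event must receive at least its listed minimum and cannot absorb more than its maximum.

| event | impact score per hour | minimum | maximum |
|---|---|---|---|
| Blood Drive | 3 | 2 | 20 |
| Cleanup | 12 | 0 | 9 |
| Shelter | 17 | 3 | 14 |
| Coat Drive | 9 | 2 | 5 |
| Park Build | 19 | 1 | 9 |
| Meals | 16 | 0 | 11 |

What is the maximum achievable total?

Meeting every minimum uses 2+0+3+2+1+0 = 8 person-hours, leaving 59.
Rank by impact score per hour: Park Build 19 > Shelter 17 > Meals 16 > Cleanup 12 > Coat Drive 9 > Blood Drive 3.
Park Build: +8 to 9 (cap) ; 51 left.
Shelter takes 11 more to reach its cap of 14 ; 40 left.
Meals: +11 to 11 (cap) ; 29 left.
Give Cleanup 9 more to hit its cap of 9 ; 20 left.
Give Coat Drive 3 more to hit its cap of 5 ; 17 left.
Blood Drive has room for 18 more but only 17 remain, so it gets 19.
Total = 3×19 + 12×9 + 17×14 + 9×5 + 19×9 + 16×11 = 795.

795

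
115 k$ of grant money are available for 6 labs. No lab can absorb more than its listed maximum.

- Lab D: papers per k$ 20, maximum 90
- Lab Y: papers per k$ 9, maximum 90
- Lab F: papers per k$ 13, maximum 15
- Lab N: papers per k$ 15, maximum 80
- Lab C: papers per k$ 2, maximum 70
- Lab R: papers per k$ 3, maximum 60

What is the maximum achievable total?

Highest papers per k$ first: Lab D 20 > Lab N 15 > Lab F 13 > Lab Y 9 > Lab R 3 > Lab C 2.
Lab D takes 90 to reach its cap of 90 → 25 left.
Lab N has room for 80 but only 25 remain, so it gets 25.
Total = 20×90 + 15×25 = 2175.

2175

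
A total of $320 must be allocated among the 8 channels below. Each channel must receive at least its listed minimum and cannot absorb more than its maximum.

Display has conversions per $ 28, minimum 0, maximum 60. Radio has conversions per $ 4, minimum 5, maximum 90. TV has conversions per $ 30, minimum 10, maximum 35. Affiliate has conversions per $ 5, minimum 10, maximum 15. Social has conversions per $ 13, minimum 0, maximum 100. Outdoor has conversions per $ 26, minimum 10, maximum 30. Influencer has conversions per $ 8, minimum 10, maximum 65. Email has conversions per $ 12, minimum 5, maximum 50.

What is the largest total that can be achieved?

5720

Meeting every minimum uses 0+5+10+10+0+10+10+5 = 50 $, leaving 270.
Order the channels by conversions per $: TV 30 > Display 28 > Outdoor 26 > Social 13 > Email 12 > Influencer 8 > Affiliate 5 > Radio 4.
TV takes 25 more to reach its cap of 35 — 245 left.
Display takes 60 more to reach its cap of 60 — 185 left.
Outdoor: +20 to 30 (cap) — 165 left.
Social takes 100 more to reach its cap of 100 — 65 left.
Give Email 45 more to hit its cap of 50 — 20 left.
Only 20 left; Influencer takes them to reach 30.
Total = 28×60 + 4×5 + 30×35 + 5×10 + 13×100 + 26×30 + 8×30 + 12×50 = 5720.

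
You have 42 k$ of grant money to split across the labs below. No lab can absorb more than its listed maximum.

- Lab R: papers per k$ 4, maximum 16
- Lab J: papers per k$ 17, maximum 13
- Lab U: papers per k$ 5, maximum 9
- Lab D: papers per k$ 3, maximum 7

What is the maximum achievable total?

342

Rank by papers per k$: Lab J 17 > Lab U 5 > Lab R 4 > Lab D 3.
Lab J: +13 to 13 (cap) ; 29 left.
Give Lab U 9 to hit its cap of 9 ; 20 left.
Lab R: +16 to 16 (cap) ; 4 left.
Lab D: +4 (room for 7) → 4. Pool exhausted.
Total = 4×16 + 17×13 + 5×9 + 3×4 = 342.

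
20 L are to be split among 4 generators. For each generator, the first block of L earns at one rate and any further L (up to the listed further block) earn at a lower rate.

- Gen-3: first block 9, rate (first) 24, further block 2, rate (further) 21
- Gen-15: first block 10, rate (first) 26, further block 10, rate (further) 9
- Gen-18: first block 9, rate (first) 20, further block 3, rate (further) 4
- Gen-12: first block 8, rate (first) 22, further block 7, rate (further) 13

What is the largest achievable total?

Rank every tier by rate: Gen-15/first 26 > Gen-3/first 24 > Gen-12/first 22 > Gen-3/second 21 > Gen-18/first 20 > Gen-12/second 13 > Gen-15/second 9 > Gen-18/second 4.
Fill Gen-15 first block (10 at 26) → 10 left.
Fill Gen-3 first block (9 at 24) → 1 left.
Gen-12/first: +1 of 8 at 22; pool empty.
Total = 26×10 + 24×9 + 22×1 = 498.

498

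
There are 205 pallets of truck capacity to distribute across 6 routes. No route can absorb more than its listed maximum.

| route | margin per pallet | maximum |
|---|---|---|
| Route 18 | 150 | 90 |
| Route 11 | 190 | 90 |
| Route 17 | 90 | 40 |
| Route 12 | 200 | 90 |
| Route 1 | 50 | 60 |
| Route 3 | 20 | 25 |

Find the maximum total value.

38850

Order the routes by margin per pallet: Route 12 200 > Route 11 190 > Route 18 150 > Route 17 90 > Route 1 50 > Route 3 20.
Route 12: +90 to 90 (cap) ; 115 left.
Route 11: +90 to 90 (cap) ; 25 left.
Route 18: +25 (room for 90) → 25. Pool exhausted.
Total = 150×25 + 190×90 + 200×90 = 38850.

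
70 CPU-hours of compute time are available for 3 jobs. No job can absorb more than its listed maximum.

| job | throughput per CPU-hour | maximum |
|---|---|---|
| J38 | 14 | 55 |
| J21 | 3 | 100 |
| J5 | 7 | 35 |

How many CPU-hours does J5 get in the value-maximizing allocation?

Rank by throughput per CPU-hour: J38 14 > J5 7 > J21 3.
Give J38 55 to hit its cap of 55 — 15 left.
J5 has room for 35 but only 15 remain, so it gets 15.

15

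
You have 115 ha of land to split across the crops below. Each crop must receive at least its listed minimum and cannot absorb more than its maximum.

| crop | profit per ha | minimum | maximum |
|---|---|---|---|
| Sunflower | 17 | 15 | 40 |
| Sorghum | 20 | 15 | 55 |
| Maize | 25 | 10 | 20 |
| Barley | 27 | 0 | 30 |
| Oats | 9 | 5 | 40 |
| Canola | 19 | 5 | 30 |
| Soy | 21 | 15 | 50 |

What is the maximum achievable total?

2530

Meeting every minimum uses 15+15+10+0+5+5+15 = 65 ha, leaving 50.
Order the crops by profit per ha: Barley 27 > Maize 25 > Soy 21 > Sorghum 20 > Canola 19 > Sunflower 17 > Oats 9.
Barley takes 30 more to reach its cap of 30 → 20 left.
Maize takes 10 more to reach its cap of 20 → 10 left.
Soy: +10 (room for 35) → 25. Pool exhausted.
Total = 17×15 + 20×15 + 25×20 + 27×30 + 9×5 + 19×5 + 21×25 = 2530.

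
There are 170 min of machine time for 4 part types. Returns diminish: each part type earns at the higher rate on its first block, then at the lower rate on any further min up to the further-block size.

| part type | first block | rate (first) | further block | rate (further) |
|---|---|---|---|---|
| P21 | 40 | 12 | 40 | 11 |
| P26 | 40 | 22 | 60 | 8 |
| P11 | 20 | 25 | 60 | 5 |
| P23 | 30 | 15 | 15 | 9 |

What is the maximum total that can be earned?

2750

Order all 8 blocks by rate: P11/T1 25 > P26/T1 22 > P23/T1 15 > P21/T1 12 > P21/T2 11 > P23/T2 9 > P26/T2 8 > P11/T2 5.
P11/T1 (25): +20 ; 150 left.
Fill P26 T1 block (40 at 22) ; 110 left.
P23/T1 (15): +30 ; 80 left.
P21/T1 (12): +40 ; 40 left.
Fill P21 T2 block (40 at 11) ; 0 left.
Total = 25×20 + 22×40 + 15×30 + 12×40 + 11×40 = 2750.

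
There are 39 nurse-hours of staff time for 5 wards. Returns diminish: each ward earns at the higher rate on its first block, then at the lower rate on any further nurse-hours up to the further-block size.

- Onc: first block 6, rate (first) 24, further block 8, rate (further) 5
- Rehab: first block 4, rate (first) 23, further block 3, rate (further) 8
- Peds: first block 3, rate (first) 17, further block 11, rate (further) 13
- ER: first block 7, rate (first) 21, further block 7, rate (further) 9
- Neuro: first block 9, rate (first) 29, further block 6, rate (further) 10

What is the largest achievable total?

825

Order all 10 blocks by rate: Neuro/tier1 29 > Onc/tier1 24 > Rehab/tier1 23 > ER/tier1 21 > Peds/tier1 17 > Peds/tier2 13 > Neuro/tier2 10 > ER/tier2 9 > Rehab/tier2 8 > Onc/tier2 5.
Neuro/tier1 (29): +9 → 30 left.
Fill Onc tier1 block (6 at 24) → 24 left.
Rehab tier1 at 23: fill all 4 → 20 left.
ER/tier1 (21): +7 → 13 left.
Peds tier1 at 17: fill all 3 → 10 left.
Peds/tier2: +10 of 11 at 13; pool empty.
Total = 29×9 + 24×6 + 23×4 + 21×7 + 17×3 + 13×10 = 825.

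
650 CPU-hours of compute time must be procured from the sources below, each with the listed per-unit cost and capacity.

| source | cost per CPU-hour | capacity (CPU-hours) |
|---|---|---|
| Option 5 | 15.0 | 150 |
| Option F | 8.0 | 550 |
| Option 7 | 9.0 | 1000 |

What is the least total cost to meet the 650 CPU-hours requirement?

Cheapest first:
Option F at 8.0: take all 550 CPU-hours ; 100 still needed.
Option 7 (9.0): take the remaining 100 ; done.
Option 5: unused.
Cost = 550×8.0 + 100×9.0 = 5300.

5300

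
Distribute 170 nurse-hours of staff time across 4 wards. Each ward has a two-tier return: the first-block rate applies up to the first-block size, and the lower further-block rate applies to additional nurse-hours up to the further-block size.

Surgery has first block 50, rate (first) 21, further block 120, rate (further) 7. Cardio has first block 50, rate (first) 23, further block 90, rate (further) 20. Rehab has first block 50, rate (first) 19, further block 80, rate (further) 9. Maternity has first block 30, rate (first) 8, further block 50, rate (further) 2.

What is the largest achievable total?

Order all 8 blocks by rate: Cardio/first 23 > Surgery/first 21 > Cardio/second 20 > Rehab/first 19 > Rehab/second 9 > Maternity/first 8 > Surgery/second 7 > Maternity/second 2.
Cardio/first (23): +50 → 120 left.
Surgery/first (21): +50 → 70 left.
Cardio/second: +70 of 90 at 20; pool empty.
Total = 23×50 + 21×50 + 20×70 = 3600.

3600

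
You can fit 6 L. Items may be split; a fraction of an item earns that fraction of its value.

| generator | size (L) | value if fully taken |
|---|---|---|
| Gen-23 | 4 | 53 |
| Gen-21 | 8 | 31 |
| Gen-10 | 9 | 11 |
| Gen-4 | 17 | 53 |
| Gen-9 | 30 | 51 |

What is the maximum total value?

60.75

Best value per unit of size first: Gen-23 53/4≈13.2, Gen-21 31/8≈3.88, Gen-4 53/17≈3.12, Gen-9 51/30≈1.7, Gen-10 11/9≈1.22.
Gen-23: take in full, 4 L for value 53 → 2 left.
Fill the last 2 L with part of Gen-21: 2/8 of it earns 7.75.
Total value = 60.75.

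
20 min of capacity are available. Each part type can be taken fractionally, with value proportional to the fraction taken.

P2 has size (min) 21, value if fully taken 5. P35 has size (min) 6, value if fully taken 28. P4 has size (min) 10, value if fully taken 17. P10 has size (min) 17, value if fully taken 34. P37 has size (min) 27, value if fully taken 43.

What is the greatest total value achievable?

Sort by value density: P35 28/6≈4.67, P10 34/17≈2, P4 17/10≈1.7, P37 43/27≈1.59, P2 5/21≈0.238.
All 6 min of P35 fit (value 28) — 14 remain.
14 min left: a 14/17 share of P10 gives 34×14/17 = 28.
Total value = 56.

56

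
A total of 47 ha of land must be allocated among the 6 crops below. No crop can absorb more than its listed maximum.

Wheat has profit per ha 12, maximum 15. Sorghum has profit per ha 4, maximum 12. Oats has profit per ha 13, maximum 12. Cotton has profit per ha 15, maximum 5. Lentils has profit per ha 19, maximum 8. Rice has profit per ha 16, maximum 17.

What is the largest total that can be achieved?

Rank by profit per ha: Lentils 19 > Rice 16 > Cotton 15 > Oats 13 > Wheat 12 > Sorghum 4.
Lentils takes 8 to reach its cap of 8 → 39 left.
Give Rice 17 to hit its cap of 17 → 22 left.
Give Cotton 5 to hit its cap of 5 → 17 left.
Oats: +12 to 12 (cap) → 5 left.
Wheat has room for 15 but only 5 remain, so it gets 5.
Total = 12×5 + 13×12 + 15×5 + 19×8 + 16×17 = 715.

715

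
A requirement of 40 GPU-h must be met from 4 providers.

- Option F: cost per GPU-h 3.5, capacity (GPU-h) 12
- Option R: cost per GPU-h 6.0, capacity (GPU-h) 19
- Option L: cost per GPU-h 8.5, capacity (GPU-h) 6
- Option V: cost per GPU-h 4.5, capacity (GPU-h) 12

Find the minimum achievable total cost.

192

Use providers in increasing cost order.
Option F at 3.5: take all 12 GPU-h ; 28 still needed.
Option V (4.5): use full 12 ; 16 GPU-h to go.
Option R (6.0): take the remaining 16 ; done.
Option L: unused.
Cost = 12×3.5 + 12×4.5 + 16×6.0 = 192.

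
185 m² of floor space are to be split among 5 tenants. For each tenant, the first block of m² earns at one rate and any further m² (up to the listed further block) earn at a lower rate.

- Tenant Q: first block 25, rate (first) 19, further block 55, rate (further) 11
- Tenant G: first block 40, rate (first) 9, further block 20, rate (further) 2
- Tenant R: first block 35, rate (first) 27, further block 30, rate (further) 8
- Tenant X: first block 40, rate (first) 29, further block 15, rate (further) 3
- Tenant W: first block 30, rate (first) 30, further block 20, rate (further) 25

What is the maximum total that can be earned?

4365

Treat each block as its own option and order by rate: Tenant W/T1 30 > Tenant X/T1 29 > Tenant R/T1 27 > Tenant W/T2 25 > Tenant Q/T1 19 > Tenant Q/T2 11 > Tenant G/T1 9 > Tenant R/T2 8 > Tenant X/T2 3 > Tenant G/T2 2.
Fill Tenant W T1 block (30 at 30) ; 155 left.
Tenant X/T1 (29): +40 ; 115 left.
Fill Tenant R T1 block (35 at 27) ; 80 left.
Tenant W T2 at 25: fill all 20 ; 60 left.
Tenant Q/T1 (19): +25 ; 35 left.
35 remain; put them into Tenant Q T2 at 11.
Total = 30×30 + 29×40 + 27×35 + 25×20 + 19×25 + 11×35 = 4365.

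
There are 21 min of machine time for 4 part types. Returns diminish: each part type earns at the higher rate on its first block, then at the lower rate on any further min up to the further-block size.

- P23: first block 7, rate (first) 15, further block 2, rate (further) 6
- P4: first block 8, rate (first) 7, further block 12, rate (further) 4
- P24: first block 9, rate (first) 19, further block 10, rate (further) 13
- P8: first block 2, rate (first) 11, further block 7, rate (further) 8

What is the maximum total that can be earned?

341

Order all 8 blocks by rate: P24/tier1 19 > P23/tier1 15 > P24/tier2 13 > P8/tier1 11 > P8/tier2 8 > P4/tier1 7 > P23/tier2 6 > P4/tier2 4.
Fill P24 tier1 block (9 at 19) ; 12 left.
P23 tier1 at 15: fill all 7 ; 5 left.
5 remain; put them into P24 tier2 at 13.
Total = 19×9 + 15×7 + 13×5 = 341.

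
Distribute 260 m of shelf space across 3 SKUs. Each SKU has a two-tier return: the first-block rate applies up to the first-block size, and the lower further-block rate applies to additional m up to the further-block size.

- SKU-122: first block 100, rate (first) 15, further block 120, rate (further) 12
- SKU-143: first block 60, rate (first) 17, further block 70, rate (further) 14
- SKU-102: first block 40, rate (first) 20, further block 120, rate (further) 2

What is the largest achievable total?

Order all 6 blocks by rate: SKU-102/T1 20 > SKU-143/T1 17 > SKU-122/T1 15 > SKU-143/T2 14 > SKU-122/T2 12 > SKU-102/T2 2.
Fill SKU-102 T1 block (40 at 20) — 220 left.
Fill SKU-143 T1 block (60 at 17) — 160 left.
SKU-122/T1 (15): +100 — 60 left.
SKU-143/T2: +60 of 70 at 14; pool empty.
Total = 20×40 + 17×60 + 15×100 + 14×60 = 4160.

4160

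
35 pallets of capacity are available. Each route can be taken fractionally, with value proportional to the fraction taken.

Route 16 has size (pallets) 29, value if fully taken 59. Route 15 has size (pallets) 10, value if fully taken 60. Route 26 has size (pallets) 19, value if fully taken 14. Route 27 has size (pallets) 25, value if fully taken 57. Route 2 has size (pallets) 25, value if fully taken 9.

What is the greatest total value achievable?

Sort by value density: Route 15 60/10≈6, Route 27 57/25≈2.28, Route 16 59/29≈2.03, Route 26 14/19≈0.737, Route 2 9/25≈0.36.
Take all of Route 15 (10 pallets, value 60) — 25 pallets left.
All 25 pallets of Route 27 fit (value 57) — 0 remain.
Total value = 117.

117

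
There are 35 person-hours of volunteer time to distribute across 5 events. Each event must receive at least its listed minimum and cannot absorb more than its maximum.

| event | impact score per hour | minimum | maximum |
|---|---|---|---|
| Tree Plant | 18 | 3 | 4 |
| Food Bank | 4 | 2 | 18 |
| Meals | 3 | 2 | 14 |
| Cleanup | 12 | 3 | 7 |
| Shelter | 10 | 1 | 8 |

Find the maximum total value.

298

Meeting every minimum uses 3+2+2+3+1 = 11 person-hours, leaving 24.
Order the events by impact score per hour: Tree Plant 18 > Cleanup 12 > Shelter 10 > Food Bank 4 > Meals 3.
Give Tree Plant 1 more to hit its cap of 4 — 23 left.
Cleanup: +4 to 7 (cap) — 19 left.
Give Shelter 7 more to hit its cap of 8 — 12 left.
Only 12 left; Food Bank takes them to reach 14.
Total = 18×4 + 4×14 + 3×2 + 12×7 + 10×8 = 298.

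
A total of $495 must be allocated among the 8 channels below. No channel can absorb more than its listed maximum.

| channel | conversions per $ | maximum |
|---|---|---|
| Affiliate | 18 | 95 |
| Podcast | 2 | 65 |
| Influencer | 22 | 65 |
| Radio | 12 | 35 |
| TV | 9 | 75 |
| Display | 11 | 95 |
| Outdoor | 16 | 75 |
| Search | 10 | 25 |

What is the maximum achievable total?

Highest conversions per $ first: Influencer 22 > Affiliate 18 > Outdoor 16 > Radio 12 > Display 11 > Search 10 > TV 9 > Podcast 2.
Influencer takes 65 to reach its cap of 65 ; 430 left.
Affiliate: +95 to 95 (cap) ; 335 left.
Outdoor takes 75 to reach its cap of 75 ; 260 left.
Radio takes 35 to reach its cap of 35 ; 225 left.
Display takes 95 to reach its cap of 95 ; 130 left.
Give Search 25 to hit its cap of 25 ; 105 left.
Give TV 75 to hit its cap of 75 ; 30 left.
Podcast has room for 65 but only 30 remain, so it gets 30.
Total = 18×95 + 2×30 + 22×65 + 12×35 + 9×75 + 11×95 + 16×75 + 10×25 = 6790.

6790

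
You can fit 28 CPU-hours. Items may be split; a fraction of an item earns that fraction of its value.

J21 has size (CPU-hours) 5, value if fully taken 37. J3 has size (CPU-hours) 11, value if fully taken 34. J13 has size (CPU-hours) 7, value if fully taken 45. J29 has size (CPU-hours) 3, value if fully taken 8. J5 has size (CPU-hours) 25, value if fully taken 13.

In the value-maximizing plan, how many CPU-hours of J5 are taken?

Rank by value-to-size ratio: J21 37/5≈7.4, J13 45/7≈6.43, J3 34/11≈3.09, J29 8/3≈2.67, J5 13/25≈0.52.
All 5 CPU-hours of J21 fit (value 37) — 23 remain.
Take all of J13 (7 CPU-hours, value 45) — 16 CPU-hours left.
All 11 CPU-hours of J3 fit (value 34) — 5 remain.
J29: take in full, 3 CPU-hours for value 8 — 2 left.
Only 2 CPU-hours remain; take 2/25 of J5 for value 13×2/25 = 1.04.

2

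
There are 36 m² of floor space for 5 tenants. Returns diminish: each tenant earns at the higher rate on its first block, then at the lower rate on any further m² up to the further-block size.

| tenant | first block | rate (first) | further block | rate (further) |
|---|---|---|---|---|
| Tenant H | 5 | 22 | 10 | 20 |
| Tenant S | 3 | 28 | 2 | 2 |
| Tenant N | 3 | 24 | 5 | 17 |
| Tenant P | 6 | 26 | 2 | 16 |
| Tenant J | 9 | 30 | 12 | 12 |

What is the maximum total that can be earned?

892

Rank every tier by rate: Tenant J/tier1 30 > Tenant S/tier1 28 > Tenant P/tier1 26 > Tenant N/tier1 24 > Tenant H/tier1 22 > Tenant H/tier2 20 > Tenant N/tier2 17 > Tenant P/tier2 16 > Tenant J/tier2 12 > Tenant S/tier2 2.
Fill Tenant J tier1 block (9 at 30) — 27 left.
Tenant S/tier1 (28): +3 — 24 left.
Fill Tenant P tier1 block (6 at 26) — 18 left.
Fill Tenant N tier1 block (3 at 24) — 15 left.
Fill Tenant H tier1 block (5 at 22) — 10 left.
Tenant H/tier2 (20): +10 — 0 left.
Total = 30×9 + 28×3 + 26×6 + 24×3 + 22×5 + 20×10 = 892.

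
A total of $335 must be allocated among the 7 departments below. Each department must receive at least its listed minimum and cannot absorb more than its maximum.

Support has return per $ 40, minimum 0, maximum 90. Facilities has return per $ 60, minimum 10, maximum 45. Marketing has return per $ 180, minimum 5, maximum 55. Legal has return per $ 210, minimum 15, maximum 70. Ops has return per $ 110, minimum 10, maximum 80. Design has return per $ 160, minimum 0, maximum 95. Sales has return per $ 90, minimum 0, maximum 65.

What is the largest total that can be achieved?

Meeting every minimum uses 0+10+5+15+10+0+0 = 40 $, leaving 295.
Rank by return per $: Legal 210 > Marketing 180 > Design 160 > Ops 110 > Sales 90 > Facilities 60 > Support 40.
Legal takes 55 more to reach its cap of 70 ; 240 left.
Marketing: +50 to 55 (cap) ; 190 left.
Give Design 95 more to hit its cap of 95 ; 95 left.
Give Ops 70 more to hit its cap of 80 ; 25 left.
Sales has room for 65 more but only 25 remain, so it gets 25.
Total = 60×10 + 180×55 + 210×70 + 110×80 + 160×95 + 90×25 = 51450.

51450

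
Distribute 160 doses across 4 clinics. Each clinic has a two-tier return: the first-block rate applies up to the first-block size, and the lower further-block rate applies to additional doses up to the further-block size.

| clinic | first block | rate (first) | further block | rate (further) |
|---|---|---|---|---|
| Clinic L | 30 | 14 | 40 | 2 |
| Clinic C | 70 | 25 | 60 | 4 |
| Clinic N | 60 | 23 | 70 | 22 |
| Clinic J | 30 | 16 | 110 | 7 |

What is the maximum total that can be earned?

3790

Order all 8 blocks by rate: Clinic C/T1 25 > Clinic N/T1 23 > Clinic N/T2 22 > Clinic J/T1 16 > Clinic L/T1 14 > Clinic J/T2 7 > Clinic C/T2 4 > Clinic L/T2 2.
Clinic C T1 at 25: fill all 70 — 90 left.
Clinic N T1 at 23: fill all 60 — 30 left.
Clinic N T2 at 22: only 30 left, fill 30.
Total = 25×70 + 23×60 + 22×30 = 3790.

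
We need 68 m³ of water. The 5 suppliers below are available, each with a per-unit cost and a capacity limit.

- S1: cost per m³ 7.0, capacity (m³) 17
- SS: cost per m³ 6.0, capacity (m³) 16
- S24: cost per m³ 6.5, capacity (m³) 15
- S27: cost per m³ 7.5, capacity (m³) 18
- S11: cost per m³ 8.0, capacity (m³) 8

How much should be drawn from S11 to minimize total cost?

Use suppliers in increasing cost order.
SS (6.0): use full 16 — 52 m³ to go.
S24 (6.5): use full 15 — 37 m³ to go.
Take 17 from S1 at 7.0 — need 20 more.
Take 18 from S27 at 7.5 — need 2 more.
S11 (8.0): take the remaining 2 — done.

2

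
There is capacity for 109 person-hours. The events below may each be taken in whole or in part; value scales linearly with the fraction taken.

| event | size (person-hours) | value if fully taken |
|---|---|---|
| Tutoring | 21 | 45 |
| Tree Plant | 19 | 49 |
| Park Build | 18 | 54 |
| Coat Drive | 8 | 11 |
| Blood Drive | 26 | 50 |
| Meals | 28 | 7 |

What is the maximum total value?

213.25

Sort by value density: Park Build 54/18≈3, Tree Plant 49/19≈2.58, Tutoring 45/21≈2.14, Blood Drive 50/26≈1.92, Coat Drive 11/8≈1.38, Meals 7/28≈0.25.
Take all of Park Build (18 person-hours, value 54) — 91 person-hours left.
Tree Plant: take in full, 19 person-hours for value 49 — 72 left.
All 21 person-hours of Tutoring fit (value 45) — 51 remain.
All 26 person-hours of Blood Drive fit (value 50) — 25 remain.
Take all of Coat Drive (8 person-hours, value 11) — 17 person-hours left.
Only 17 person-hours remain; take 17/28 of Meals for value 7×17/28 = 4.25.
Total value = 213.25.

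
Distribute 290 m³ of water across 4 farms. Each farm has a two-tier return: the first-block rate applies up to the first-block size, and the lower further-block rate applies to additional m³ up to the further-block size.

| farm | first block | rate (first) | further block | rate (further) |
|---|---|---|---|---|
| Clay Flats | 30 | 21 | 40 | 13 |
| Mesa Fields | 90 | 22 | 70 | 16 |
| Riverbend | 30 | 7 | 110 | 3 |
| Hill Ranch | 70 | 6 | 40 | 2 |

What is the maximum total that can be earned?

4640

Rank every tier by rate: Mesa Fields/first 22 > Clay Flats/first 21 > Mesa Fields/second 16 > Clay Flats/second 13 > Riverbend/first 7 > Hill Ranch/first 6 > Riverbend/second 3 > Hill Ranch/second 2.
Fill Mesa Fields first block (90 at 22) — 200 left.
Fill Clay Flats first block (30 at 21) — 170 left.
Fill Mesa Fields second block (70 at 16) — 100 left.
Clay Flats/second (13): +40 — 60 left.
Riverbend first at 7: fill all 30 — 30 left.
30 remain; put them into Hill Ranch first at 6.
Total = 22×90 + 21×30 + 16×70 + 13×40 + 7×30 + 6×30 = 4640.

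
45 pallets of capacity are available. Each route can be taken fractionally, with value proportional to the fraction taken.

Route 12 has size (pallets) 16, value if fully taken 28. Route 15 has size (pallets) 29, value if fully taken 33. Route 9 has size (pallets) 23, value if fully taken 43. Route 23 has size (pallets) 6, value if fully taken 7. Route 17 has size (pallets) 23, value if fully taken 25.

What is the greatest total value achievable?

Sort by value density: Route 9 43/23≈1.87, Route 12 28/16≈1.75, Route 23 7/6≈1.17, Route 15 33/29≈1.14, Route 17 25/23≈1.09.
Route 9: take in full, 23 pallets for value 43 ; 22 left.
Take all of Route 12 (16 pallets, value 28) ; 6 pallets left.
All 6 pallets of Route 23 fit (value 7) ; 0 remain.
Total value = 78.

78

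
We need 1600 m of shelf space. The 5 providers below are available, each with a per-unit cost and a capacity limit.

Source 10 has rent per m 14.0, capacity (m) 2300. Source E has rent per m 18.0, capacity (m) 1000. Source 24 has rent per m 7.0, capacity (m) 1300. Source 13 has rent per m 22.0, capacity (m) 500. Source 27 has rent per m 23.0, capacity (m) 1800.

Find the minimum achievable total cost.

13300

Cheapest first:
Source 24 at 7.0: take all 1300 m → 300 still needed.
Source 10 (14.0): take the remaining 300 → done.
Source E, Source 13, Source 27: unused.
Cost = 1300×7.0 + 300×14.0 = 13300.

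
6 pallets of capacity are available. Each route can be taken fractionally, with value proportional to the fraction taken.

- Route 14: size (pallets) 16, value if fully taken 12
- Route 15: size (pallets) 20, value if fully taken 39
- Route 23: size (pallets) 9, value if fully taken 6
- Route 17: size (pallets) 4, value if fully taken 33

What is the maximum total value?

Sort by value density: Route 17 33/4≈8.25, Route 15 39/20≈1.95, Route 14 12/16≈0.75, Route 23 6/9≈0.667.
Route 17: take in full, 4 pallets for value 33 — 2 left.
Fill the last 2 pallets with part of Route 15: 2/20 of it earns 3.9.
Total value = 36.9.

36.9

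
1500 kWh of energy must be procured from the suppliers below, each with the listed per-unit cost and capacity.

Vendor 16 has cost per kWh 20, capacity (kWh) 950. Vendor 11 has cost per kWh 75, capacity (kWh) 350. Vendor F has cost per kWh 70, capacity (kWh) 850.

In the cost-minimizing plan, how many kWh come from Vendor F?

Fill from the cheapest supplier first.
Vendor 16 (20): use full 950 — 550 kWh to go.
Vendor F at 70: take 550 of its 850 — requirement met.
Vendor 11: unused.

550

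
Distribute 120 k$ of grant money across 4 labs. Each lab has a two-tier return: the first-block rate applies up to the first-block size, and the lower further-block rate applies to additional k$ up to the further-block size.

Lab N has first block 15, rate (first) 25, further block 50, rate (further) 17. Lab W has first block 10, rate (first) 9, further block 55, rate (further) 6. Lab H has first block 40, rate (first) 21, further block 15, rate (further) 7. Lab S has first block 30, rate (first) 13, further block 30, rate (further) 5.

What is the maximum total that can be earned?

Treat each block as its own option and order by rate: Lab N/T1 25 > Lab H/T1 21 > Lab N/T2 17 > Lab S/T1 13 > Lab W/T1 9 > Lab H/T2 7 > Lab W/T2 6 > Lab S/T2 5.
Lab N/T1 (25): +15 ; 105 left.
Lab H/T1 (21): +40 ; 65 left.
Lab N T2 at 17: fill all 50 ; 15 left.
Lab S T1 at 13: only 15 left, fill 15.
Total = 25×15 + 21×40 + 17×50 + 13×15 = 2260.

2260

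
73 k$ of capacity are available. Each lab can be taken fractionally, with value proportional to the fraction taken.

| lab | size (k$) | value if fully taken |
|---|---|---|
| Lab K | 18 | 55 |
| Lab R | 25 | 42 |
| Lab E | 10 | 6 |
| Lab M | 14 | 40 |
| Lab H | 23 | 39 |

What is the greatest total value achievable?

164.24

Rank by value-to-size ratio: Lab K 55/18≈3.06, Lab M 40/14≈2.86, Lab H 39/23≈1.7, Lab R 42/25≈1.68, Lab E 6/10≈0.6.
All 18 k$ of Lab K fit (value 55) — 55 remain.
All 14 k$ of Lab M fit (value 40) — 41 remain.
Lab H: take in full, 23 k$ for value 39 — 18 left.
18 k$ left: a 18/25 share of Lab R gives 42×18/25 = 30.24.
Total value = 164.24.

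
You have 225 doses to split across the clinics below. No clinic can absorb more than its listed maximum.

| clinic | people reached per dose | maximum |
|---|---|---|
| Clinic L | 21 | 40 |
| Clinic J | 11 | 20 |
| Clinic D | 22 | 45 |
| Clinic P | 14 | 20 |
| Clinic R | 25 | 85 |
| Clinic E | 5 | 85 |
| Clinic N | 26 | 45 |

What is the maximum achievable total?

5265

Highest people reached per dose first: Clinic N 26 > Clinic R 25 > Clinic D 22 > Clinic L 21 > Clinic P 14 > Clinic J 11 > Clinic E 5.
Clinic N takes 45 to reach its cap of 45 → 180 left.
Clinic R takes 85 to reach its cap of 85 → 95 left.
Clinic D: +45 to 45 (cap) → 50 left.
Give Clinic L 40 to hit its cap of 40 → 10 left.
Clinic P has room for 20 but only 10 remain, so it gets 10.
Total = 21×40 + 22×45 + 14×10 + 25×85 + 26×45 = 5265.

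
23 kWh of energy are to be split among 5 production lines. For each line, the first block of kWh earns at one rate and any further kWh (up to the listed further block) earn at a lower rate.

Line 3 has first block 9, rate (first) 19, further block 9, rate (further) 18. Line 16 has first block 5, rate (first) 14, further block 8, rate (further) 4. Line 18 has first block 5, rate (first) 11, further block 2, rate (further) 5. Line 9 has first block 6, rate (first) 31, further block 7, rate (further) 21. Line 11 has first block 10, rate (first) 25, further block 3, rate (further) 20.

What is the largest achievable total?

583

Rank every tier by rate: Line 9/first 31 > Line 11/first 25 > Line 9/second 21 > Line 11/second 20 > Line 3/first 19 > Line 3/second 18 > Line 16/first 14 > Line 18/first 11 > Line 18/second 5 > Line 16/second 4.
Fill Line 9 first block (6 at 31) ; 17 left.
Line 11 first at 25: fill all 10 ; 7 left.
Line 9 second at 21: fill all 7 ; 0 left.
Total = 31×6 + 25×10 + 21×7 = 583.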